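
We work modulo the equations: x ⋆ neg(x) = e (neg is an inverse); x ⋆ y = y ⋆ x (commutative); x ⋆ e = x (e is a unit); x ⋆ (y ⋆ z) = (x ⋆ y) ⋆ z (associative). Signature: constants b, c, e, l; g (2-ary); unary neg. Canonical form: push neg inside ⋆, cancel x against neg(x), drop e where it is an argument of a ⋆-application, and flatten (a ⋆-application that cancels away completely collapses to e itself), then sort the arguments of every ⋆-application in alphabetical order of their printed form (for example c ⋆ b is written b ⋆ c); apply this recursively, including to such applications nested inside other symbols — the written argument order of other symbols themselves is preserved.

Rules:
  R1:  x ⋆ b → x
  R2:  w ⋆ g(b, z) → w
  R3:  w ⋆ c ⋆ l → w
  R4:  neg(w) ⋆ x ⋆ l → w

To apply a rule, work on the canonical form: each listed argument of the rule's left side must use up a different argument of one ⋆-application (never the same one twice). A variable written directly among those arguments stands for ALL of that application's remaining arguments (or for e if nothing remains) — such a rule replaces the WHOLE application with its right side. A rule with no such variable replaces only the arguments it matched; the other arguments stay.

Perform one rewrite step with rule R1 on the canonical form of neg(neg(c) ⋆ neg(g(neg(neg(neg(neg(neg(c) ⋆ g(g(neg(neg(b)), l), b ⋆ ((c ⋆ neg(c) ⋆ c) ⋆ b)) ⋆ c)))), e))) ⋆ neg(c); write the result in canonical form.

Canonical form:  g(g(g(b, l), b ⋆ b ⋆ c), e)
R1 matches:  uses b;  x := b ⋆ c
The extension variable absorbs all remaining arguments, so the whole application is rewritten.
Result:  g(g(g(b, l), b ⋆ c), e)

Answer: g(g(g(b, l), b ⋆ c), e)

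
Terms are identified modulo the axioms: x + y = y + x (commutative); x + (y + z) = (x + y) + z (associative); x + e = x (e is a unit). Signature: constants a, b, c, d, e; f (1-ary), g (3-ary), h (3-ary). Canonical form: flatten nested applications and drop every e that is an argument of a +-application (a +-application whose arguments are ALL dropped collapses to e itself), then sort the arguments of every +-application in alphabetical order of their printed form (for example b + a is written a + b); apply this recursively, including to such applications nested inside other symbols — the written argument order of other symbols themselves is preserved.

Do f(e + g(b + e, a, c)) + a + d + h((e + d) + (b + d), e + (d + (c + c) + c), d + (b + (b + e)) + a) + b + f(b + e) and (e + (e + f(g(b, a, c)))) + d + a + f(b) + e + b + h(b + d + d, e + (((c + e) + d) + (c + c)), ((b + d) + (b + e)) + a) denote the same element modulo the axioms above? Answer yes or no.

Left:  f(e + g(b + e, a, c)) + a + d + h((e + d) + (b + d), e + (d + (c + c) + c), d + (b + (b + e)) + a) + b + f(b + e)
  Inside:  f(e + g(b + e, a, c))  →  f(g(b, a, c))
  Inside:  h((e + d) + (b + d), e + (d + (c + c) + c), d + (b + (b + e)) + a)  →  h(b + d + d, c + c + c + d, a + b + b + d)
  Inside:  f(b + e)  →  f(b)
  Sort arguments:  a + b + d + f(b) + f(g(b, a, c)) + h(b + d + d, c + c + c + d, a + b + b + d)
Right:  (e + (e + f(g(b, a, c)))) + d + a + f(b) + e + b + h(b + d + d, e + (((c + e) + d) + (c + c)), ((b + d) + (b + e)) + a)
  Merge nested applications:  e + e + f(g(b, a, c)) + d + a + f(b) + e + b + h(b + d + d, e + (((c + e) + d) + (c + c)), ((b + d) + (b + e)) + a)
  Inside:  h(b + d + d, e + (((c + e) + d) + (c + c)), ((b + d) + (b + e)) + a)  →  h(b + d + d, c + c + c + d, a + b + b + d)
  Units out:  drop e (×3)
  Sort arguments:  a + b + d + f(b) + f(g(b, a, c)) + h(b + d + d, c + c + c + d, a + b + b + d)

Answer: yes — both canonical forms are a + b + d + f(b) + f(g(b, a, c)) + h(b + d + d, c + c + c + d, a + b + b + d)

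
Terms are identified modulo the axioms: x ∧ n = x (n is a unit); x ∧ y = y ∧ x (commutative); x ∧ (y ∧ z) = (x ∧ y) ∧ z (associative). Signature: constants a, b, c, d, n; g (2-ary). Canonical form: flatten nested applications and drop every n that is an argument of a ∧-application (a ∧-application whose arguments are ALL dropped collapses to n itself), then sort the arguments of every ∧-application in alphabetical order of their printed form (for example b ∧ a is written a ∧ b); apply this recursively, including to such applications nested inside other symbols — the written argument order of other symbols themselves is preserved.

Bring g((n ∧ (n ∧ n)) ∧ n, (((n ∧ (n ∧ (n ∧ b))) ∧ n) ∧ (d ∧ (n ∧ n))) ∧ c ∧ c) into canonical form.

Work inside:  (((n ∧ (n ∧ (n ∧ b))) ∧ n) ∧ (d ∧ (n ∧ n))) ∧ c ∧ c
Un-nest:  n ∧ n ∧ n ∧ b ∧ n ∧ d ∧ n ∧ n ∧ c ∧ c
Unit:  drop n (×6)
Order the arguments:  b ∧ c ∧ c ∧ d
Rebuild:  g(n, b ∧ c ∧ c ∧ d)

Answer: g(n, b ∧ c ∧ c ∧ d)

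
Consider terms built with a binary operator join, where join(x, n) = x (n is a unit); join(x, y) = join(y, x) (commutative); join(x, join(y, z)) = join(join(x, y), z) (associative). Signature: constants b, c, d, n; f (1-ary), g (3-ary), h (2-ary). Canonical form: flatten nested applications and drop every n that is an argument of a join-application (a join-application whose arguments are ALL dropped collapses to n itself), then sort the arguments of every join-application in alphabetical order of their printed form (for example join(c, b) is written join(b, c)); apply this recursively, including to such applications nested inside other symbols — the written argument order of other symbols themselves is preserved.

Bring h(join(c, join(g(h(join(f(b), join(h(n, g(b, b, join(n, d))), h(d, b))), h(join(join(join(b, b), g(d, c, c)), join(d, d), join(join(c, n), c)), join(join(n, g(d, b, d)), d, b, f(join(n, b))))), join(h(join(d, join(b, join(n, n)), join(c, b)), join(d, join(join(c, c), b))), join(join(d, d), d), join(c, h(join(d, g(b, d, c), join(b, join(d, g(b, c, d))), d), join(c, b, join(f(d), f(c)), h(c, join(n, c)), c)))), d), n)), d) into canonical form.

Answer: h(join(c, g(h(join(f(b), h(d, b), h(n, g(b, b, d))), h(join(b, b, c, c, d, d, g(d, c, c)), join(b, d, f(b), g(d, b, d)))), join(c, d, d, d, h(join(b, b, c, d), join(b, c, c, d)), h(join(b, d, d, d, g(b, c, d), g(b, d, c)), join(b, c, c, f(c), f(d), h(c, c)))), d)), d)

Derivation:
Work inside:  join(c, join(g(h(join(f(b), join(h(n, g(b, b, join(n, d))), h(d, b))), h(join(join(join(b, b), g(d, c, c)), join(d, d), join(join(c, n), c)), join(join(n, g(d, b, d)), d, b, f(join(n, b))))), join(h(join(d, join(b, join(n, n)), join(c, b)), join(d, join(join(c, c), b))), join(join(d, d), d), join(c, h(join(d, g(b, d, c), join(b, join(d, g(b, c, d))), d), join(c, b, join(f(d), f(c)), h(c, join(n, c)), c)))), d), n))
Merge nested applications:  join(c, g(h(join(f(b), join(h(n, g(b, b, join(n, d))), h(d, b))), h(join(join(join(b, b), g(d, c, c)), join(d, d), join(join(c, n), c)), join(join(n, g(d, b, d)), d, b, f(join(n, b))))), join(h(join(d, join(b, join(n, n)), join(c, b)), join(d, join(join(c, c), b))), join(join(d, d), d), join(c, h(join(d, g(b, d, c), join(b, join(d, g(b, c, d))), d), join(c, b, join(f(d), f(c)), h(c, join(n, c)), c)))), d), n)
Inside:  g(h(join(f(b), join(h(n, g(b, b, join(n, d))), h(d, b))), h(join(join(join(b, b), g(d, c, c)), join(d, d), join(join(c, n), c)), join(join(n, g(d, b, d)), d, b, f(join(n, b))))), join(h(join(d, join(b, join(n, n)), join(c, b)), join(d, join(join(c, c), b))), join(join(d, d), d), join(c, h(join(d, g(b, d, c), join(b, join(d, g(b, c, d))), d), join(c, b, join(f(d), f(c)), h(c, join(n, c)), c)))), d)  →  g(h(join(f(b), h(d, b), h(n, g(b, b, d))), h(join(b, b, c, c, d, d, g(d, c, c)), join(b, d, f(b), g(d, b, d)))), join(c, d, d, d, h(join(b, b, c, d), join(b, c, c, d)), h(join(b, d, d, d, g(b, c, d), g(b, d, c)), join(b, c, c, f(c), f(d), h(c, c)))), d)
Drop the unit:  drop n
Order the arguments:  join(c, g(h(join(f(b), h(d, b), h(n, g(b, b, d))), h(join(b, b, c, c, d, d, g(d, c, c)), join(b, d, f(b), g(d, b, d)))), join(c, d, d, d, h(join(b, b, c, d), join(b, c, c, d)), h(join(b, d, d, d, g(b, c, d), g(b, d, c)), join(b, c, c, f(c), f(d), h(c, c)))), d))
Reassemble:  h(join(c, g(h(join(f(b), h(d, b), h(n, g(b, b, d))), h(join(b, b, c, c, d, d, g(d, c, c)), join(b, d, f(b), g(d, b, d)))), join(c, d, d, d, h(join(b, b, c, d), join(b, c, c, d)), h(join(b, d, d, d, g(b, c, d), g(b, d, c)), join(b, c, c, f(c), f(d), h(c, c)))), d)), d)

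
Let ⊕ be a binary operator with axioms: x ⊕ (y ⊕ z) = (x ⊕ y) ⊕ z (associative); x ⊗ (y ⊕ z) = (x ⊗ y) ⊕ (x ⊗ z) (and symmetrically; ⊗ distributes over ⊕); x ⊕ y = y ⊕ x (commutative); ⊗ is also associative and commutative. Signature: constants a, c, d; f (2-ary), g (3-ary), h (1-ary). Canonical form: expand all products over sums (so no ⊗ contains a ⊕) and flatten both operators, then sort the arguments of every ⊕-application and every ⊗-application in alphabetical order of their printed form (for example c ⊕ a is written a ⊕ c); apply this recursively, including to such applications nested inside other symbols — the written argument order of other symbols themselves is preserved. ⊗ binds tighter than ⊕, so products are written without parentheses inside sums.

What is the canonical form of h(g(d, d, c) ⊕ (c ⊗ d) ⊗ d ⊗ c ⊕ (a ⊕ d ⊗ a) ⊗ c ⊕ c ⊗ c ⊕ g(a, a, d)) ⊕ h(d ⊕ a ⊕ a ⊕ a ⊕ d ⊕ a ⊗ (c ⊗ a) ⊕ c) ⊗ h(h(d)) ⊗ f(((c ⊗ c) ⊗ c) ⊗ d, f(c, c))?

Expand:  h(a ⊗ c ⊕ a ⊗ c ⊗ d ⊕ c ⊗ c ⊕ c ⊗ c ⊗ d ⊗ d ⊕ g(a, a, d) ⊕ g(d, d, c)) ⊕ f(c ⊗ c ⊗ c ⊗ d, f(c, c)) ⊗ h(a ⊕ a ⊕ a ⊕ a ⊗ a ⊗ c ⊕ c ⊕ d ⊕ d) ⊗ h(h(d))
Sort:  f(c ⊗ c ⊗ c ⊗ d, f(c, c)) ⊗ h(a ⊕ a ⊕ a ⊕ a ⊗ a ⊗ c ⊕ c ⊕ d ⊕ d) ⊗ h(h(d)) ⊕ h(a ⊗ c ⊕ a ⊗ c ⊗ d ⊕ c ⊗ c ⊕ c ⊗ c ⊗ d ⊗ d ⊕ g(a, a, d) ⊕ g(d, d, c))

Answer: f(c ⊗ c ⊗ c ⊗ d, f(c, c)) ⊗ h(a ⊕ a ⊕ a ⊕ a ⊗ a ⊗ c ⊕ c ⊕ d ⊕ d) ⊗ h(h(d)) ⊕ h(a ⊗ c ⊕ a ⊗ c ⊗ d ⊕ c ⊗ c ⊕ c ⊗ c ⊗ d ⊗ d ⊕ g(a, a, d) ⊕ g(d, d, c))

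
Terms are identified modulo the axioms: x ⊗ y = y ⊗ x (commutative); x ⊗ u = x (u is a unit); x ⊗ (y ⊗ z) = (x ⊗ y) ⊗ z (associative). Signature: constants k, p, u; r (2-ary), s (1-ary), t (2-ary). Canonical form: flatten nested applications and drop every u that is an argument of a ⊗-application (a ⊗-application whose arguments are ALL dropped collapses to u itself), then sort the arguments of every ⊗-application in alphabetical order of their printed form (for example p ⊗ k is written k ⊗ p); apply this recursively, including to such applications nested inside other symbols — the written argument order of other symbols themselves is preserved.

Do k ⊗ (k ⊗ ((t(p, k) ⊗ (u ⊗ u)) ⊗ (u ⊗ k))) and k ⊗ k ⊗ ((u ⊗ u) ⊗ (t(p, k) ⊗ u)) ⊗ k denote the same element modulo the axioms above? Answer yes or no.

Left:  k ⊗ (k ⊗ ((t(p, k) ⊗ (u ⊗ u)) ⊗ (u ⊗ k)))
  Flatten:  k ⊗ k ⊗ t(p, k) ⊗ u ⊗ u ⊗ u ⊗ k
  Units out:  drop u (×3)
  Sort:  k ⊗ k ⊗ k ⊗ t(p, k)
Right:  k ⊗ k ⊗ ((u ⊗ u) ⊗ (t(p, k) ⊗ u)) ⊗ k
  Un-nest:  k ⊗ k ⊗ u ⊗ u ⊗ t(p, k) ⊗ u ⊗ k
  Drop the unit:  drop u (×3)
  Order the arguments:  k ⊗ k ⊗ k ⊗ t(p, k)

Answer: yes — both canonical forms are k ⊗ k ⊗ k ⊗ t(p, k)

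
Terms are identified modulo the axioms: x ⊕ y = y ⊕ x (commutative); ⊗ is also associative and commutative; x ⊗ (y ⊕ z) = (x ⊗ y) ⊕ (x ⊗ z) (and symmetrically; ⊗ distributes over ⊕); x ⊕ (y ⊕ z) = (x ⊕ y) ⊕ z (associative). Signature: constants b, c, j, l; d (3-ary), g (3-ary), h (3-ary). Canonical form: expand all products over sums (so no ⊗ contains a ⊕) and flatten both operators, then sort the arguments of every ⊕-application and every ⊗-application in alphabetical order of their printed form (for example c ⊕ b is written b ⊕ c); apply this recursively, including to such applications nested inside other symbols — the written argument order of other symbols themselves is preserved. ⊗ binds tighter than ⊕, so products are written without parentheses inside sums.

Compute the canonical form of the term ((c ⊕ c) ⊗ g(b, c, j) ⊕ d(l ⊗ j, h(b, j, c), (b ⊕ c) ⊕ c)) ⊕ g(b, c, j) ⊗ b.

Expand products over sums:  c ⊗ g(b, c, j) ⊕ c ⊗ g(b, c, j) ⊕ d(j ⊗ l, h(b, j, c), b ⊕ c ⊕ c) ⊕ b ⊗ g(b, c, j)
Sort:  b ⊗ g(b, c, j) ⊕ c ⊗ g(b, c, j) ⊕ c ⊗ g(b, c, j) ⊕ d(j ⊗ l, h(b, j, c), b ⊕ c ⊕ c)

Answer: b ⊗ g(b, c, j) ⊕ c ⊗ g(b, c, j) ⊕ c ⊗ g(b, c, j) ⊕ d(j ⊗ l, h(b, j, c), b ⊕ c ⊕ c)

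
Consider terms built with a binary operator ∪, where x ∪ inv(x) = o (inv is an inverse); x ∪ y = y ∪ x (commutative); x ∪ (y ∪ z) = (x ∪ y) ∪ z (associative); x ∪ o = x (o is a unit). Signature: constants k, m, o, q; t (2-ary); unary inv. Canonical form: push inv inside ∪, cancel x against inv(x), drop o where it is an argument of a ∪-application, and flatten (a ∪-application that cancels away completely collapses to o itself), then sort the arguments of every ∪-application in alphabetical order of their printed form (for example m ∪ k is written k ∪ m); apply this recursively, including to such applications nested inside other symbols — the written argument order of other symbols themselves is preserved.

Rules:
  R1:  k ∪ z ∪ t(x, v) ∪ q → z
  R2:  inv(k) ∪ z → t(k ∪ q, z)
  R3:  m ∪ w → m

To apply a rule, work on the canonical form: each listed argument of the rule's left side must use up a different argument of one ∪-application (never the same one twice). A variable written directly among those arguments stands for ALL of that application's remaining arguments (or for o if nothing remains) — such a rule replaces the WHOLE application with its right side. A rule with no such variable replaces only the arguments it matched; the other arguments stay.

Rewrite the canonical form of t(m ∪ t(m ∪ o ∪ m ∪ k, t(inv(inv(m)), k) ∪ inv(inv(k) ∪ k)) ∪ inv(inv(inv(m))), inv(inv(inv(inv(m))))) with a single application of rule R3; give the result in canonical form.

Canonical form:  t(t(k ∪ m ∪ m, t(m, k)), m)
Apply R3:  consuming m;  w := k ∪ m
The variable takes the whole remainder — replace the entire application.
Result:  t(t(m, t(m, k)), m)

Answer: t(t(m, t(m, k)), m)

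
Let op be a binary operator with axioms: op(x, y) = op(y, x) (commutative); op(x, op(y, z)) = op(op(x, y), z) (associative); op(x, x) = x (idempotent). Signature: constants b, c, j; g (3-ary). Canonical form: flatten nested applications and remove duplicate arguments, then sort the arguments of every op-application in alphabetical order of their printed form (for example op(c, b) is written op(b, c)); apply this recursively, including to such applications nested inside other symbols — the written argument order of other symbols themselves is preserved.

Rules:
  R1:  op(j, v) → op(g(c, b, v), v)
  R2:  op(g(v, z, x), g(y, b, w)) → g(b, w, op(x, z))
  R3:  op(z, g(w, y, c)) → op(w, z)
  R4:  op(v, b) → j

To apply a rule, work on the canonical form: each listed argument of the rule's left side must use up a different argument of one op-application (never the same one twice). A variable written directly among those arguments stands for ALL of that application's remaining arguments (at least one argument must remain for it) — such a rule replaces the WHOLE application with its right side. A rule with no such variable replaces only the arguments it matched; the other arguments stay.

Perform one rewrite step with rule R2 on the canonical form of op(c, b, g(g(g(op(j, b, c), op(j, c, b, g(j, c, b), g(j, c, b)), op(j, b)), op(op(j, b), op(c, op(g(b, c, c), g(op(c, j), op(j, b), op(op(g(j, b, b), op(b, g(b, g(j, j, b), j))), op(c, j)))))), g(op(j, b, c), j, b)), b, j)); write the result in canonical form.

Answer: op(b, c, g(g(g(op(b, c, j), op(b, c, g(j, c, b), j), op(b, j)), op(b, c, g(b, c, c), g(op(c, j), op(b, j), op(b, c, g(b, b, op(g(j, j, b), j)), j)), j), g(op(b, c, j), j, b)), b, j))

Derivation:
Canonical form:  op(b, c, g(g(g(op(b, c, j), op(b, c, g(j, c, b), j), op(b, j)), op(b, c, g(b, c, c), g(op(c, j), op(b, j), op(b, c, g(b, g(j, j, b), j), g(j, b, b), j)), j), g(op(b, c, j), j, b)), b, j))
Match R2:  consume g(b, g(j, j, b), j), g(j, b, b);  v := b, w := b, x := j, y := j, z := g(j, j, b)
Giving:  op(b, c, g(g(g(op(b, c, j), op(b, c, g(j, c, b), j), op(b, j)), op(b, c, g(b, c, c), g(op(c, j), op(b, j), op(b, c, g(b, b, op(g(j, j, b), j)), j)), j), g(op(b, c, j), j, b)), b, j))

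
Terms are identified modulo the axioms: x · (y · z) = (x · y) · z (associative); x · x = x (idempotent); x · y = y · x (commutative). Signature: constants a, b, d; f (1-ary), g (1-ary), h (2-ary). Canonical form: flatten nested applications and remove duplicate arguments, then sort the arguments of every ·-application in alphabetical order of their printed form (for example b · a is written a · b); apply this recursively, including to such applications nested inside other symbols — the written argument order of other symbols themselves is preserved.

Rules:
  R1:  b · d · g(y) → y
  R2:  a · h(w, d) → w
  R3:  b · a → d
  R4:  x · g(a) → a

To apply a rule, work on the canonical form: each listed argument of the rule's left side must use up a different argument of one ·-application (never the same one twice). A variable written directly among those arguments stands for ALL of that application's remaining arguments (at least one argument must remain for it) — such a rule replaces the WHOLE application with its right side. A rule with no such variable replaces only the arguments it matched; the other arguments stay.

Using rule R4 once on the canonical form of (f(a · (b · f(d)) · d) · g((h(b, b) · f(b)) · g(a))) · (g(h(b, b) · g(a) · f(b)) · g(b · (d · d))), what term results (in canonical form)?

Answer: f(a · b · d · f(d)) · g(a) · g(b · d)

Derivation:
Canonical form:  f(a · b · d · f(d)) · g(b · d) · g(f(b) · g(a) · h(b, b))
Match R4:  consume g(a);  x := f(b) · h(b, b)
The extension variable absorbs all remaining arguments, so the whole application is rewritten.
New term:  f(a · b · d · f(d)) · g(a) · g(b · d)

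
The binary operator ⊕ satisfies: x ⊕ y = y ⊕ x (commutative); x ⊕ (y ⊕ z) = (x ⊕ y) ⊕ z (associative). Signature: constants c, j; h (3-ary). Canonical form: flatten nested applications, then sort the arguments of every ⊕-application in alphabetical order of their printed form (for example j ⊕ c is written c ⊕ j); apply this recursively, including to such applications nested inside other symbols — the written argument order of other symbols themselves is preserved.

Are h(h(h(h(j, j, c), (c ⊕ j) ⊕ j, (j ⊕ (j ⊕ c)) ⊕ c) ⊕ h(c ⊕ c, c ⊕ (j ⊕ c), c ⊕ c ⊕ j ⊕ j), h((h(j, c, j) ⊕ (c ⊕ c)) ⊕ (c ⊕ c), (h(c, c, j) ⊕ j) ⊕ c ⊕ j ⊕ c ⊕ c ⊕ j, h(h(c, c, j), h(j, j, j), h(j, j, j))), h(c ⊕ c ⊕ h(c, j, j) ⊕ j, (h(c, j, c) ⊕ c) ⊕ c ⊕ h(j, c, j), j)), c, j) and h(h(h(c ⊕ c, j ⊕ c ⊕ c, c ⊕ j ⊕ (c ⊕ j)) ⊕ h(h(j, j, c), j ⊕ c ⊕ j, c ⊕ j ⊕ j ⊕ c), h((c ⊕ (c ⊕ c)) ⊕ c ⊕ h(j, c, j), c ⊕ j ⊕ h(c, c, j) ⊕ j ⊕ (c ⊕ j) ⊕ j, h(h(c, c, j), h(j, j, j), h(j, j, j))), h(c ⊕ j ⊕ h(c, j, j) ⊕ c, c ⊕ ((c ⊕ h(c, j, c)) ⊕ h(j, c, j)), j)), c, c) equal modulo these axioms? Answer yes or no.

Answer: no — h(h(h(c ⊕ c, c ⊕ c ⊕ j, c ⊕ c ⊕ j ⊕ j) ⊕ h(h(j, j, c), c ⊕ j ⊕ j, c ⊕ c ⊕ j ⊕ j), h(c ⊕ c ⊕ c ⊕ c ⊕ h(j, c, j), c ⊕ c ⊕ c ⊕ h(c, c, j) ⊕ j ⊕ j ⊕ j, h(h(c, c, j), h(j, j, j), h(j, j, j))), h(c ⊕ c ⊕ h(c, j, j) ⊕ j, c ⊕ c ⊕ h(c, j, c) ⊕ h(j, c, j), j)), c, j) vs h(h(h(c ⊕ c, c ⊕ c ⊕ j, c ⊕ c ⊕ j ⊕ j) ⊕ h(h(j, j, c), c ⊕ j ⊕ j, c ⊕ c ⊕ j ⊕ j), h(c ⊕ c ⊕ c ⊕ c ⊕ h(j, c, j), c ⊕ c ⊕ h(c, c, j) ⊕ j ⊕ j ⊕ j ⊕ j, h(h(c, c, j), h(j, j, j), h(j, j, j))), h(c ⊕ c ⊕ h(c, j, j) ⊕ j, c ⊕ c ⊕ h(c, j, c) ⊕ h(j, c, j), j)), c, c)

Derivation:
Left:  h(h(h(h(j, j, c), (c ⊕ j) ⊕ j, (j ⊕ (j ⊕ c)) ⊕ c) ⊕ h(c ⊕ c, c ⊕ (j ⊕ c), c ⊕ c ⊕ j ⊕ j), h((h(j, c, j) ⊕ (c ⊕ c)) ⊕ (c ⊕ c), (h(c, c, j) ⊕ j) ⊕ c ⊕ j ⊕ c ⊕ c ⊕ j, h(h(c, c, j), h(j, j, j), h(j, j, j))), h(c ⊕ c ⊕ h(c, j, j) ⊕ j, (h(c, j, c) ⊕ c) ⊕ c ⊕ h(j, c, j), j)), c, j)
  Descend into:  h(h(j, j, c), (c ⊕ j) ⊕ j, (j ⊕ (j ⊕ c)) ⊕ c) ⊕ h(c ⊕ c, c ⊕ (j ⊕ c), c ⊕ c ⊕ j ⊕ j)
  Simplify inside:  h(h(j, j, c), (c ⊕ j) ⊕ j, (j ⊕ (j ⊕ c)) ⊕ c)  →  h(h(j, j, c), c ⊕ j ⊕ j, c ⊕ c ⊕ j ⊕ j)
  Canonicalize subterm:  h(c ⊕ c, c ⊕ (j ⊕ c), c ⊕ c ⊕ j ⊕ j)  →  h(c ⊕ c, c ⊕ c ⊕ j, c ⊕ c ⊕ j ⊕ j)
  Order the arguments:  h(c ⊕ c, c ⊕ c ⊕ j, c ⊕ c ⊕ j ⊕ j) ⊕ h(h(j, j, c), c ⊕ j ⊕ j, c ⊕ c ⊕ j ⊕ j)
  Reassemble:  h(h(h(c ⊕ c, c ⊕ c ⊕ j, c ⊕ c ⊕ j ⊕ j) ⊕ h(h(j, j, c), c ⊕ j ⊕ j, c ⊕ c ⊕ j ⊕ j), h(c ⊕ c ⊕ c ⊕ c ⊕ h(j, c, j), c ⊕ c ⊕ c ⊕ h(c, c, j) ⊕ j ⊕ j ⊕ j, h(h(c, c, j), h(j, j, j), h(j, j, j))), h(c ⊕ c ⊕ h(c, j, j) ⊕ j, c ⊕ c ⊕ h(c, j, c) ⊕ h(j, c, j), j)), c, j)
Right:  h(h(h(c ⊕ c, j ⊕ c ⊕ c, c ⊕ j ⊕ (c ⊕ j)) ⊕ h(h(j, j, c), j ⊕ c ⊕ j, c ⊕ j ⊕ j ⊕ c), h((c ⊕ (c ⊕ c)) ⊕ c ⊕ h(j, c, j), c ⊕ j ⊕ h(c, c, j) ⊕ j ⊕ (c ⊕ j) ⊕ j, h(h(c, c, j), h(j, j, j), h(j, j, j))), h(c ⊕ j ⊕ h(c, j, j) ⊕ c, c ⊕ ((c ⊕ h(c, j, c)) ⊕ h(j, c, j)), j)), c, c)
  Work inside:  h(c ⊕ c, j ⊕ c ⊕ c, c ⊕ j ⊕ (c ⊕ j)) ⊕ h(h(j, j, c), j ⊕ c ⊕ j, c ⊕ j ⊕ j ⊕ c)
  Inside:  h(c ⊕ c, j ⊕ c ⊕ c, c ⊕ j ⊕ (c ⊕ j))  →  h(c ⊕ c, c ⊕ c ⊕ j, c ⊕ c ⊕ j ⊕ j)
  Inside:  h(h(j, j, c), j ⊕ c ⊕ j, c ⊕ j ⊕ j ⊕ c)  →  h(h(j, j, c), c ⊕ j ⊕ j, c ⊕ c ⊕ j ⊕ j)
  Sort:  h(c ⊕ c, c ⊕ c ⊕ j, c ⊕ c ⊕ j ⊕ j) ⊕ h(h(j, j, c), c ⊕ j ⊕ j, c ⊕ c ⊕ j ⊕ j)
  Reassemble:  h(h(h(c ⊕ c, c ⊕ c ⊕ j, c ⊕ c ⊕ j ⊕ j) ⊕ h(h(j, j, c), c ⊕ j ⊕ j, c ⊕ c ⊕ j ⊕ j), h(c ⊕ c ⊕ c ⊕ c ⊕ h(j, c, j), c ⊕ c ⊕ h(c, c, j) ⊕ j ⊕ j ⊕ j ⊕ j, h(h(c, c, j), h(j, j, j), h(j, j, j))), h(c ⊕ c ⊕ h(c, j, j) ⊕ j, c ⊕ c ⊕ h(c, j, c) ⊕ h(j, c, j), j)), c, c)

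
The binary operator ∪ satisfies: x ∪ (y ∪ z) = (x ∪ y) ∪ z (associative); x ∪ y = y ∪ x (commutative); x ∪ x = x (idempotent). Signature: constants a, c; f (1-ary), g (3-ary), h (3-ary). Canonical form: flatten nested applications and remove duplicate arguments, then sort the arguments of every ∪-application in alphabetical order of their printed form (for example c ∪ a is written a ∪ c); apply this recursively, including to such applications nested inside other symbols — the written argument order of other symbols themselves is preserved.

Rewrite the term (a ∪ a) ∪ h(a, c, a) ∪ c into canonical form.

Merge nested applications:  a ∪ a ∪ h(a, c, a) ∪ c
Deduplicate:  drop duplicate a
Order the arguments:  a ∪ c ∪ h(a, c, a)

Answer: a ∪ c ∪ h(a, c, a)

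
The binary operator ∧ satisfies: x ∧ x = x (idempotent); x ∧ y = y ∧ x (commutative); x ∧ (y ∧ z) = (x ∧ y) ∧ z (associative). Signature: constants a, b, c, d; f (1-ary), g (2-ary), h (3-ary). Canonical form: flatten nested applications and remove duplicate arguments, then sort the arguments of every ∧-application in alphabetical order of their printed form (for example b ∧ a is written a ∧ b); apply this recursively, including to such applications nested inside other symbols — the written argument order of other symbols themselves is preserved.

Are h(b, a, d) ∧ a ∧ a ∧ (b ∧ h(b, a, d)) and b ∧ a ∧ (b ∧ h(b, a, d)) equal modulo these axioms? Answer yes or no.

Answer: yes — both canonical forms are a ∧ b ∧ h(b, a, d)

Derivation:
Left:  h(b, a, d) ∧ a ∧ a ∧ (b ∧ h(b, a, d))
  Flatten:  h(b, a, d) ∧ a ∧ a ∧ b ∧ h(b, a, d)
  Drop duplicates:  drop duplicate a, h(b, a, d)
  Sort:  a ∧ b ∧ h(b, a, d)
Right:  b ∧ a ∧ (b ∧ h(b, a, d))
  Merge nested applications:  b ∧ a ∧ b ∧ h(b, a, d)
  Deduplicate:  drop duplicate b
  Sort:  a ∧ b ∧ h(b, a, d)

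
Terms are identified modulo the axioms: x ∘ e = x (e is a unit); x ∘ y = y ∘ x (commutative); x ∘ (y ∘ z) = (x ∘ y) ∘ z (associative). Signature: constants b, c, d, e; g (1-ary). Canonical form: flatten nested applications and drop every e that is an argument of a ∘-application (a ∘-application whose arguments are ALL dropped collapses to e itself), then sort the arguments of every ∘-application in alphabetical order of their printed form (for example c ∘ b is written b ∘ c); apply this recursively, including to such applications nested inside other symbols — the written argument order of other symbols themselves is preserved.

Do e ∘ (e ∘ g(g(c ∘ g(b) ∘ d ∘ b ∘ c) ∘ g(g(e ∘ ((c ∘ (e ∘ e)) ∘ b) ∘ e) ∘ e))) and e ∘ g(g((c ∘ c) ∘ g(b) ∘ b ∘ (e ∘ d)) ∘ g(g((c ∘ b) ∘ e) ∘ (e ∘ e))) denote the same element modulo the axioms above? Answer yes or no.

Left:  e ∘ (e ∘ g(g(c ∘ g(b) ∘ d ∘ b ∘ c) ∘ g(g(e ∘ ((c ∘ (e ∘ e)) ∘ b) ∘ e) ∘ e)))
  Flatten:  e ∘ e ∘ g(g(c ∘ g(b) ∘ d ∘ b ∘ c) ∘ g(g(e ∘ ((c ∘ (e ∘ e)) ∘ b) ∘ e) ∘ e))
  Simplify inside:  g(g(c ∘ g(b) ∘ d ∘ b ∘ c) ∘ g(g(e ∘ ((c ∘ (e ∘ e)) ∘ b) ∘ e) ∘ e))  →  g(g(b ∘ c ∘ c ∘ d ∘ g(b)) ∘ g(g(b ∘ c)))
  Unit:  drop e (×2)
  Order the arguments:  g(g(b ∘ c ∘ c ∘ d ∘ g(b)) ∘ g(g(b ∘ c)))
Right:  e ∘ g(g((c ∘ c) ∘ g(b) ∘ b ∘ (e ∘ d)) ∘ g(g((c ∘ b) ∘ e) ∘ (e ∘ e)))
  Inside:  g(g((c ∘ c) ∘ g(b) ∘ b ∘ (e ∘ d)) ∘ g(g((c ∘ b) ∘ e) ∘ (e ∘ e)))  →  g(g(b ∘ c ∘ c ∘ d ∘ g(b)) ∘ g(g(b ∘ c)))
  Unit:  drop e
  Order the arguments:  g(g(b ∘ c ∘ c ∘ d ∘ g(b)) ∘ g(g(b ∘ c)))

Answer: yes — both canonical forms are g(g(b ∘ c ∘ c ∘ d ∘ g(b)) ∘ g(g(b ∘ c)))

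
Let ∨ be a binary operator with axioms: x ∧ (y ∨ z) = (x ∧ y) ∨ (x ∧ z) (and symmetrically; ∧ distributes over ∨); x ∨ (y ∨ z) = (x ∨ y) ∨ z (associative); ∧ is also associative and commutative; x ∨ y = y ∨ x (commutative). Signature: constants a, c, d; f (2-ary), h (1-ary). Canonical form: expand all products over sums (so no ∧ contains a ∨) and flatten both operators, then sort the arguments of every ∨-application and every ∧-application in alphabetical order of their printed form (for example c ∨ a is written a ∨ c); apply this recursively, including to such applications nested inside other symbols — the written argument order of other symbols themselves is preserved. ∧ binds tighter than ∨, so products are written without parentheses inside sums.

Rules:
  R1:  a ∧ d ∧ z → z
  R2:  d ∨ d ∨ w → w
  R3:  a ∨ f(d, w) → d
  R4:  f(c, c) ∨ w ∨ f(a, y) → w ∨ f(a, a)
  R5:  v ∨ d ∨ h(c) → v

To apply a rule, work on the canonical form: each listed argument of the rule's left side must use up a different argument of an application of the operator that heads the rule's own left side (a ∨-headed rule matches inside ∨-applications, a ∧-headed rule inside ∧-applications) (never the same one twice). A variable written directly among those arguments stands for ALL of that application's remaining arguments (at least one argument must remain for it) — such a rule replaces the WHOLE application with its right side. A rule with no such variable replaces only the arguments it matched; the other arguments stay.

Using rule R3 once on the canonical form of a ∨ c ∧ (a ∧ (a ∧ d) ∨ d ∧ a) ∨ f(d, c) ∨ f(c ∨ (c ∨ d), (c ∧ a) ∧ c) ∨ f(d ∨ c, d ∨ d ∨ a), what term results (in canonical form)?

Answer: a ∧ a ∧ c ∧ d ∨ a ∧ c ∧ d ∨ d ∨ f(c ∨ c ∨ d, a ∧ c ∧ c) ∨ f(c ∨ d, a ∨ d ∨ d)

Derivation:
Canonical form:  a ∨ a ∧ a ∧ c ∧ d ∨ a ∧ c ∧ d ∨ f(c ∨ c ∨ d, a ∧ c ∧ c) ∨ f(c ∨ d, a ∨ d ∨ d) ∨ f(d, c)
Apply R3:  consuming a, f(d, c);  w := c
Result:  a ∧ a ∧ c ∧ d ∨ a ∧ c ∧ d ∨ d ∨ f(c ∨ c ∨ d, a ∧ c ∧ c) ∨ f(c ∨ d, a ∨ d ∨ d)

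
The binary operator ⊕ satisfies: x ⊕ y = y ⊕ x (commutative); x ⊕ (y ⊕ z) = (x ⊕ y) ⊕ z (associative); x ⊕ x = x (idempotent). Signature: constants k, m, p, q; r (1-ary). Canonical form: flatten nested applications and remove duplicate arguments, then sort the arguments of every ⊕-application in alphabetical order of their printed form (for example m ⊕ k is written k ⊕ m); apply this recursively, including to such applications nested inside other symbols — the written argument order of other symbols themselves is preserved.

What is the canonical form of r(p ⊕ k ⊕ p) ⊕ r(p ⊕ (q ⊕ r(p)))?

Canonicalize subterm:  r(p ⊕ k ⊕ p)  →  r(k ⊕ p)
Canonicalize subterm:  r(p ⊕ (q ⊕ r(p)))  →  r(p ⊕ q ⊕ r(p))
Sort:  r(k ⊕ p) ⊕ r(p ⊕ q ⊕ r(p))

Answer: r(k ⊕ p) ⊕ r(p ⊕ q ⊕ r(p))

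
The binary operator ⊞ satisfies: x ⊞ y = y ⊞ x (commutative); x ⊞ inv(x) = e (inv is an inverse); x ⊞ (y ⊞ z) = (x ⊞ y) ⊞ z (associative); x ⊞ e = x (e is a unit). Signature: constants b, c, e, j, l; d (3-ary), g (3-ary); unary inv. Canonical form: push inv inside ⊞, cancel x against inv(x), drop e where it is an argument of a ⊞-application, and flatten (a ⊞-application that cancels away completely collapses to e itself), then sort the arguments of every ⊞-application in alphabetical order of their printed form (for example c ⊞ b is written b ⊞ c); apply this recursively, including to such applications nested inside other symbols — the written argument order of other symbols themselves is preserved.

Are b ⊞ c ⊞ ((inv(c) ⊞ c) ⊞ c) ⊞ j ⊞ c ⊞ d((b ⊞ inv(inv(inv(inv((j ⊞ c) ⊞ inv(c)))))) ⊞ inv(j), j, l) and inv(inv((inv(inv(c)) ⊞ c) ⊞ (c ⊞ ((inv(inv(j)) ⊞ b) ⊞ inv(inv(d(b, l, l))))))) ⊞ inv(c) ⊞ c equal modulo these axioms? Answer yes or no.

Left:  b ⊞ c ⊞ ((inv(c) ⊞ c) ⊞ c) ⊞ j ⊞ c ⊞ d((b ⊞ inv(inv(inv(inv((j ⊞ c) ⊞ inv(c)))))) ⊞ inv(j), j, l)
  Push inv inside:  distribute inv over ⊞ and collapse double inv
  Collect:  b ⊞ c ⊞ c ⊞ c ⊞ j ⊞ d(b, j, l)
  Sort arguments:  b ⊞ c ⊞ c ⊞ c ⊞ d(b, j, l) ⊞ j
Right:  inv(inv((inv(inv(c)) ⊞ c) ⊞ (c ⊞ ((inv(inv(j)) ⊞ b) ⊞ inv(inv(d(b, l, l))))))) ⊞ inv(c) ⊞ c
  Push inv inside:  distribute inv over ⊞ and collapse double inv
  Combine occurrences:  c ⊞ c ⊞ c ⊞ j ⊞ b ⊞ d(b, l, l)
  Order the arguments:  b ⊞ c ⊞ c ⊞ c ⊞ d(b, l, l) ⊞ j

Answer: no — b ⊞ c ⊞ c ⊞ c ⊞ d(b, j, l) ⊞ j vs b ⊞ c ⊞ c ⊞ c ⊞ d(b, l, l) ⊞ j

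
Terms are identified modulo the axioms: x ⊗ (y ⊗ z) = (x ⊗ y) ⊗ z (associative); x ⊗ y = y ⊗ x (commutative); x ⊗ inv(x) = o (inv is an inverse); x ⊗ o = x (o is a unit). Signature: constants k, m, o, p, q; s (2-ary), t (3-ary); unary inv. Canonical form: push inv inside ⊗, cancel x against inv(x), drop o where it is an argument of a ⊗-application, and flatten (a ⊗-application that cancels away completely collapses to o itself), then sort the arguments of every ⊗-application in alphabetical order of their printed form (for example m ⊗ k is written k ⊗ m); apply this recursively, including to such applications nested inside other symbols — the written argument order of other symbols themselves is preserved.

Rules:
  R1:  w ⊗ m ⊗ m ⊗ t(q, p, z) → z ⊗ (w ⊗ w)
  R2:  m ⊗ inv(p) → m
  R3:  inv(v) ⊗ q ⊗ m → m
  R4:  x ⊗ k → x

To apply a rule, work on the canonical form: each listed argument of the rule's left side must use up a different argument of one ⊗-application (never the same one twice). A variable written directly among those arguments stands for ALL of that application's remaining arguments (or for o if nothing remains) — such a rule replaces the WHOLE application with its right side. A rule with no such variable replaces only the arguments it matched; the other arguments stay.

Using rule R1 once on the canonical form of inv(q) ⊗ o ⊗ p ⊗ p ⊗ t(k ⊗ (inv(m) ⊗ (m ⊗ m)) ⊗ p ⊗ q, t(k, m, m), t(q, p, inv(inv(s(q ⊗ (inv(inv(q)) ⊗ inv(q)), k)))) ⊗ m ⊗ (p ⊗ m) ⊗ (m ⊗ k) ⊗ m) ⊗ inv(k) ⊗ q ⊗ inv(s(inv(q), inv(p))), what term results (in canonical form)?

Answer: inv(k) ⊗ inv(s(inv(q), inv(p))) ⊗ p ⊗ p ⊗ t(k ⊗ m ⊗ p ⊗ q, t(k, m, m), k ⊗ k ⊗ m ⊗ m ⊗ m ⊗ m ⊗ p ⊗ p ⊗ s(q, k))

Derivation:
Canonical form:  inv(k) ⊗ inv(s(inv(q), inv(p))) ⊗ p ⊗ p ⊗ t(k ⊗ m ⊗ p ⊗ q, t(k, m, m), k ⊗ m ⊗ m ⊗ m ⊗ m ⊗ p ⊗ t(q, p, s(q, k)))
R1 matches:  uses m, m, t(q, p, s(q, k));  w := k ⊗ m ⊗ m ⊗ p, z := s(q, k)
The variable takes the whole remainder — replace the entire application.
New term:  inv(k) ⊗ inv(s(inv(q), inv(p))) ⊗ p ⊗ p ⊗ t(k ⊗ m ⊗ p ⊗ q, t(k, m, m), k ⊗ k ⊗ m ⊗ m ⊗ m ⊗ m ⊗ p ⊗ p ⊗ s(q, k))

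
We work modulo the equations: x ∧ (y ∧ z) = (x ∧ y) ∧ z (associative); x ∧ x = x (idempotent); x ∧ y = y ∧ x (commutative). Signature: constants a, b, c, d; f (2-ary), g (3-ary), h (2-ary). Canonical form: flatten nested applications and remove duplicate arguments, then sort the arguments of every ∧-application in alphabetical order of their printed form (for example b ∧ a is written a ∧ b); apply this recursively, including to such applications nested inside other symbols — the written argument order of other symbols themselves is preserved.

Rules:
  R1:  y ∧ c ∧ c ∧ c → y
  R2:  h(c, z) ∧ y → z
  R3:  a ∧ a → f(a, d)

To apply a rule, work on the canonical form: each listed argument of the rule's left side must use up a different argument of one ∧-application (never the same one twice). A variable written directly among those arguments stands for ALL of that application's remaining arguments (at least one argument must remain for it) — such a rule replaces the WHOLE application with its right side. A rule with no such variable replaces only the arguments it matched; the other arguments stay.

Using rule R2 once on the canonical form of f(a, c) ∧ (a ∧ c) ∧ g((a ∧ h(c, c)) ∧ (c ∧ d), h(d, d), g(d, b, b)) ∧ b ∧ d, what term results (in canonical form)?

Answer: a ∧ b ∧ c ∧ d ∧ f(a, c) ∧ g(c, h(d, d), g(d, b, b))

Derivation:
Canonical form:  a ∧ b ∧ c ∧ d ∧ f(a, c) ∧ g(a ∧ c ∧ d ∧ h(c, c), h(d, d), g(d, b, b))
R2 matches:  uses h(c, c);  y := a ∧ c ∧ d, z := c
The extension variable absorbs all remaining arguments, so the whole application is rewritten.
New term:  a ∧ b ∧ c ∧ d ∧ f(a, c) ∧ g(c, h(d, d), g(d, b, b))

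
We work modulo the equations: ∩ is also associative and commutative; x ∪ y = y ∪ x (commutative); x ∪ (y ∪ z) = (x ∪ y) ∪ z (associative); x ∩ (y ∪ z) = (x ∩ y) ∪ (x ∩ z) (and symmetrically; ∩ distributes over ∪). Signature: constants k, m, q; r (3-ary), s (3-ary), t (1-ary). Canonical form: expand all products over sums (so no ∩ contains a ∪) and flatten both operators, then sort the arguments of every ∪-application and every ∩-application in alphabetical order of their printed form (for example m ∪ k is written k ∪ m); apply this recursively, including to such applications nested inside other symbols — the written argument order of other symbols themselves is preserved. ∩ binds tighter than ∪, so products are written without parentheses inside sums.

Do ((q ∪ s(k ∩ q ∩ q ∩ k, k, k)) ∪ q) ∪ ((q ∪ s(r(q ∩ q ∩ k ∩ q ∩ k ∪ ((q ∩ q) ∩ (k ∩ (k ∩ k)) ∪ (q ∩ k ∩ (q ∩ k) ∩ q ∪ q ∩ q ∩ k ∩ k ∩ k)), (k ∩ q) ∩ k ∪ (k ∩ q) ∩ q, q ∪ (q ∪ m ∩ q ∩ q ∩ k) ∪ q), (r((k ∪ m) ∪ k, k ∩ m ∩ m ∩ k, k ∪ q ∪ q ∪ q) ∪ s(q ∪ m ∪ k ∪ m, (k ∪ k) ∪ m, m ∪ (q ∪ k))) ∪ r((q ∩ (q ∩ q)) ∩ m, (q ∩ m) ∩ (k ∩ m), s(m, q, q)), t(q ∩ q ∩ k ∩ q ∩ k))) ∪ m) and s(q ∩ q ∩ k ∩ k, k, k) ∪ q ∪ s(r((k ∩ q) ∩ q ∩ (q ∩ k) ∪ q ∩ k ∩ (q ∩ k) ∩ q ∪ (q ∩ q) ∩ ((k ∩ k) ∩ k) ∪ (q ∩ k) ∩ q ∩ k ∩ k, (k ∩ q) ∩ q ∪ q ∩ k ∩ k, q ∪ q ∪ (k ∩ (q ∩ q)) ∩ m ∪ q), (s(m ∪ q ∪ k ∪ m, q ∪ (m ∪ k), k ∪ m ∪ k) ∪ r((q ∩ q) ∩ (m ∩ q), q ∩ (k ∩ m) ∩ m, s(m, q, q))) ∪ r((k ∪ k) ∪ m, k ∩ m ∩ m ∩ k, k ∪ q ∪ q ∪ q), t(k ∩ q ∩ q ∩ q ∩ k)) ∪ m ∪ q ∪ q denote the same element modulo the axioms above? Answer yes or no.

Left:  ((q ∪ s(k ∩ q ∩ q ∩ k, k, k)) ∪ q) ∪ ((q ∪ s(r(q ∩ q ∩ k ∩ q ∩ k ∪ ((q ∩ q) ∩ (k ∩ (k ∩ k)) ∪ (q ∩ k ∩ (q ∩ k) ∩ q ∪ q ∩ q ∩ k ∩ k ∩ k)), (k ∩ q) ∩ k ∪ (k ∩ q) ∩ q, q ∪ (q ∪ m ∩ q ∩ q ∩ k) ∪ q), (r((k ∪ m) ∪ k, k ∩ m ∩ m ∩ k, k ∪ q ∪ q ∪ q) ∪ s(q ∪ m ∪ k ∪ m, (k ∪ k) ∪ m, m ∪ (q ∪ k))) ∪ r((q ∩ (q ∩ q)) ∩ m, (q ∩ m) ∩ (k ∩ m), s(m, q, q)), t(q ∩ q ∩ k ∩ q ∩ k))) ∪ m)
  Merge nested applications:  q ∪ s(k ∩ k ∩ q ∩ q, k, k) ∪ q ∪ q ∪ s(r(k ∩ k ∩ k ∩ q ∩ q ∪ k ∩ k ∩ k ∩ q ∩ q ∪ k ∩ k ∩ q ∩ q ∩ q ∪ k ∩ k ∩ q ∩ q ∩ q, k ∩ k ∩ q ∪ k ∩ q ∩ q, k ∩ m ∩ q ∩ q ∪ q ∪ q ∪ q), r(k ∪ k ∪ m, k ∩ k ∩ m ∩ m, k ∪ q ∪ q ∪ q) ∪ r(m ∩ q ∩ q ∩ q, k ∩ m ∩ m ∩ q, s(m, q, q)) ∪ s(k ∪ m ∪ m ∪ q, k ∪ k ∪ m, k ∪ m ∪ q), t(k ∩ k ∩ q ∩ q ∩ q)) ∪ m
  Sort:  m ∪ q ∪ q ∪ q ∪ s(k ∩ k ∩ q ∩ q, k, k) ∪ s(r(k ∩ k ∩ k ∩ q ∩ q ∪ k ∩ k ∩ k ∩ q ∩ q ∪ k ∩ k ∩ q ∩ q ∩ q ∪ k ∩ k ∩ q ∩ q ∩ q, k ∩ k ∩ q ∪ k ∩ q ∩ q, k ∩ m ∩ q ∩ q ∪ q ∪ q ∪ q), r(k ∪ k ∪ m, k ∩ k ∩ m ∩ m, k ∪ q ∪ q ∪ q) ∪ r(m ∩ q ∩ q ∩ q, k ∩ m ∩ m ∩ q, s(m, q, q)) ∪ s(k ∪ m ∪ m ∪ q, k ∪ k ∪ m, k ∪ m ∪ q), t(k ∩ k ∩ q ∩ q ∩ q))
Right:  s(q ∩ q ∩ k ∩ k, k, k) ∪ q ∪ s(r((k ∩ q) ∩ q ∩ (q ∩ k) ∪ q ∩ k ∩ (q ∩ k) ∩ q ∪ (q ∩ q) ∩ ((k ∩ k) ∩ k) ∪ (q ∩ k) ∩ q ∩ k ∩ k, (k ∩ q) ∩ q ∪ q ∩ k ∩ k, q ∪ q ∪ (k ∩ (q ∩ q)) ∩ m ∪ q), (s(m ∪ q ∪ k ∪ m, q ∪ (m ∪ k), k ∪ m ∪ k) ∪ r((q ∩ q) ∩ (m ∩ q), q ∩ (k ∩ m) ∩ m, s(m, q, q))) ∪ r((k ∪ k) ∪ m, k ∩ m ∩ m ∩ k, k ∪ q ∪ q ∪ q), t(k ∩ q ∩ q ∩ q ∩ k)) ∪ m ∪ q ∪ q
  Merge nested applications:  s(k ∩ k ∩ q ∩ q, k, k) ∪ q ∪ s(r(k ∩ k ∩ k ∩ q ∩ q ∪ k ∩ k ∩ k ∩ q ∩ q ∪ k ∩ k ∩ q ∩ q ∩ q ∪ k ∩ k ∩ q ∩ q ∩ q, k ∩ k ∩ q ∪ k ∩ q ∩ q, k ∩ m ∩ q ∩ q ∪ q ∪ q ∪ q), r(k ∪ k ∪ m, k ∩ k ∩ m ∩ m, k ∪ q ∪ q ∪ q) ∪ r(m ∩ q ∩ q ∩ q, k ∩ m ∩ m ∩ q, s(m, q, q)) ∪ s(k ∪ m ∪ m ∪ q, k ∪ m ∪ q, k ∪ k ∪ m), t(k ∩ k ∩ q ∩ q ∩ q)) ∪ m ∪ q ∪ q
  Sort:  m ∪ q ∪ q ∪ q ∪ s(k ∩ k ∩ q ∩ q, k, k) ∪ s(r(k ∩ k ∩ k ∩ q ∩ q ∪ k ∩ k ∩ k ∩ q ∩ q ∪ k ∩ k ∩ q ∩ q ∩ q ∪ k ∩ k ∩ q ∩ q ∩ q, k ∩ k ∩ q ∪ k ∩ q ∩ q, k ∩ m ∩ q ∩ q ∪ q ∪ q ∪ q), r(k ∪ k ∪ m, k ∩ k ∩ m ∩ m, k ∪ q ∪ q ∪ q) ∪ r(m ∩ q ∩ q ∩ q, k ∩ m ∩ m ∩ q, s(m, q, q)) ∪ s(k ∪ m ∪ m ∪ q, k ∪ m ∪ q, k ∪ k ∪ m), t(k ∩ k ∩ q ∩ q ∩ q))

Answer: no — m ∪ q ∪ q ∪ q ∪ s(k ∩ k ∩ q ∩ q, k, k) ∪ s(r(k ∩ k ∩ k ∩ q ∩ q ∪ k ∩ k ∩ k ∩ q ∩ q ∪ k ∩ k ∩ q ∩ q ∩ q ∪ k ∩ k ∩ q ∩ q ∩ q, k ∩ k ∩ q ∪ k ∩ q ∩ q, k ∩ m ∩ q ∩ q ∪ q ∪ q ∪ q), r(k ∪ k ∪ m, k ∩ k ∩ m ∩ m, k ∪ q ∪ q ∪ q) ∪ r(m ∩ q ∩ q ∩ q, k ∩ m ∩ m ∩ q, s(m, q, q)) ∪ s(k ∪ m ∪ m ∪ q, k ∪ k ∪ m, k ∪ m ∪ q), t(k ∩ k ∩ q ∩ q ∩ q)) vs m ∪ q ∪ q ∪ q ∪ s(k ∩ k ∩ q ∩ q, k, k) ∪ s(r(k ∩ k ∩ k ∩ q ∩ q ∪ k ∩ k ∩ k ∩ q ∩ q ∪ k ∩ k ∩ q ∩ q ∩ q ∪ k ∩ k ∩ q ∩ q ∩ q, k ∩ k ∩ q ∪ k ∩ q ∩ q, k ∩ m ∩ q ∩ q ∪ q ∪ q ∪ q), r(k ∪ k ∪ m, k ∩ k ∩ m ∩ m, k ∪ q ∪ q ∪ q) ∪ r(m ∩ q ∩ q ∩ q, k ∩ m ∩ m ∩ q, s(m, q, q)) ∪ s(k ∪ m ∪ m ∪ q, k ∪ m ∪ q, k ∪ k ∪ m), t(k ∩ k ∩ q ∩ q ∩ q))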